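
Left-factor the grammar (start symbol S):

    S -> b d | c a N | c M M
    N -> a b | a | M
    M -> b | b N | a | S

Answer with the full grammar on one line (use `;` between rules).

S -> b d | c S'; N -> M | a N'; M -> a | S | b M'; S' -> a N | M M; N' -> b | ε; M' -> ε | N

S has alternatives sharing prefix 'c': factor to S → c S' with S' → a N | M M.
N has alternatives sharing prefix 'a': factor to N → a N' with N' → b | ε.
M has alternatives sharing prefix 'b': factor to M → b M' with M' → ε | N.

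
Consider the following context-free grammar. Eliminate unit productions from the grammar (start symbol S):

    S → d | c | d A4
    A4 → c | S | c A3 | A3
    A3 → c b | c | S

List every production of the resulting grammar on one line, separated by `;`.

Unit pairs: A3 ⇒* {S}; A4 ⇒* {A3, S}.
For every A with A ⇒* B via unit rules, add B's non-unit alternatives to A; then delete every rule of the form X → Y.

S → d | c | d A4; A4 → c | c A3 | d | d A4 | c b; A3 → d | c | d A4 | c b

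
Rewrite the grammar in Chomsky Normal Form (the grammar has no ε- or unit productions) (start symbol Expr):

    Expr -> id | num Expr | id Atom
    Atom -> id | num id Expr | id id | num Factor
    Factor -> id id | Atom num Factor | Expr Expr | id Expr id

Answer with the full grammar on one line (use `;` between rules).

Expr -> id | X1 Expr | X2 Atom; Atom -> id | X1 Y1 | X2 X2 | X1 Factor; Factor -> X2 X2 | Atom Y2 | Expr Expr | X2 Y3; X1 -> num; X2 -> id; Y1 -> X2 Expr; Y2 -> X1 Factor; Y3 -> Expr X2

Introduce a nonterminal for each terminal appearing in a rule of length ≥ 2: X1 → num, X2 → id.
Binarize each right-hand side of length ≥ 3 by chaining fresh nonterminals (Y1, Y2, …): affected rules were Atom → X1 X2 Expr; Factor → Atom X1 Factor; Factor → X2 Expr X2.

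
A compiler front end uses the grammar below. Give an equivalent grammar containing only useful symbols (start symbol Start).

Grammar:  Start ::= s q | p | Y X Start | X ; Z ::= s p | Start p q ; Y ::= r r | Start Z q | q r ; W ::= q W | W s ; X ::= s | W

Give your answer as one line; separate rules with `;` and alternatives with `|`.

Start ::= s q | p | Y X Start | X; Z ::= s p | Start p q; Y ::= r r | Start Z q | q r; X ::= s

Generating nonterminals: {Start, X, Y, Z}.
Reachable from Start after that: {Start, X, Y, Z}.
Removed useless symbols: {W} and every production mentioning them.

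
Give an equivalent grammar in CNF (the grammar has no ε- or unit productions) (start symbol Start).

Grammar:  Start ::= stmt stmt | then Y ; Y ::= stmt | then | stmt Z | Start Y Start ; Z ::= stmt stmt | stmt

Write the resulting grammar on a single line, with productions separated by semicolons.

Introduce a nonterminal for each terminal appearing in a rule of length ≥ 2: X1 → stmt, X2 → then.
Binarize each right-hand side of length ≥ 3 by chaining fresh nonterminals (Y1, Y2, …): affected rules were Y → Start Y Start.

Start ::= X1 X1 | X2 Y; Y ::= stmt | then | X1 Z | Start Y1; Z ::= X1 X1 | stmt; X1 ::= stmt; X2 ::= then; Y1 ::= Y Start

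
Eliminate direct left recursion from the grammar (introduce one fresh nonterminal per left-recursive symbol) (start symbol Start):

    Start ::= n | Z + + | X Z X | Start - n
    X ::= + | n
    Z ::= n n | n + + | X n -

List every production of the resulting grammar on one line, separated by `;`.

Start is directly left-recursive.
For Start: α = {- n}, β = {n, Z + +, X Z X}. Rewrite as Start → β Start1 and Start1 → α Start1 | ε.

Start ::= n Start1 | Z + + Start1 | X Z X Start1; X ::= + | n; Z ::= n n | n + + | X n -; Start1 ::= - n Start1 | ε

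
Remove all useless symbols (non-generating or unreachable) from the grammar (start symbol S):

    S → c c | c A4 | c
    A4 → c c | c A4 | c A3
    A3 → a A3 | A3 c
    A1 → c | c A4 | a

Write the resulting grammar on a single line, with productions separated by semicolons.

Generating nonterminals: {A1, A4, S}.
Reachable from S after that: {A4, S}.
Removed useless symbols: {A1, A3} and every production mentioning them.

S → c c | c A4 | c; A4 → c c | c A4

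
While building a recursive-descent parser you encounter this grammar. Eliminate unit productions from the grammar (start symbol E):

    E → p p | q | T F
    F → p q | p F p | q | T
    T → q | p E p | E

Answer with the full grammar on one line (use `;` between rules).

Unit pairs: F ⇒* {E, T}; T ⇒* {E}.
For every A with A ⇒* B via unit rules, add B's non-unit alternatives to A; then delete every rule of the form X → Y.

E → p p | q | T F; F → p p | q | T F | p q | p F p | p E p; T → p p | q | T F | p E p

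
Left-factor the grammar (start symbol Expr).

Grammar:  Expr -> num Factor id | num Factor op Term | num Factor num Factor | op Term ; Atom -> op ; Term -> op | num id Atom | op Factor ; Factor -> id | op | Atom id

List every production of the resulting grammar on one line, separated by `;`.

Expr -> op Term | num Factor Expr1; Atom -> op; Term -> num id Atom | op Term1; Factor -> id | op | Atom id; Expr1 -> id | op Term | num Factor; Term1 -> epsilon | Factor

Expr has alternatives sharing prefix 'num Factor': factor to Expr → num Factor Expr1 with Expr1 → id | op Term | num Factor.
Term has alternatives sharing prefix 'op': factor to Term → op Term1 with Term1 → ε | Factor.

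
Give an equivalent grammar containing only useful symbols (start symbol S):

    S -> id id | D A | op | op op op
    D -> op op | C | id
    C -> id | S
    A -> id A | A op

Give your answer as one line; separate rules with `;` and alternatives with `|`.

S -> id id | op | op op op

Generating nonterminals: {C, D, S}.
Reachable from S after that: {S}.
Removed useless symbols: {A, C, D} and every production mentioning them.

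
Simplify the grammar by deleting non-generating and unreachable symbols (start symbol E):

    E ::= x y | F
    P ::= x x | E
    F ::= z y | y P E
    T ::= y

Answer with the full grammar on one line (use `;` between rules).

Generating nonterminals: {E, F, P, T}.
Reachable from E after that: {E, F, P}.
Removed useless symbols: {T} and every production mentioning them.

E ::= x y | F; P ::= x x | E; F ::= z y | y P E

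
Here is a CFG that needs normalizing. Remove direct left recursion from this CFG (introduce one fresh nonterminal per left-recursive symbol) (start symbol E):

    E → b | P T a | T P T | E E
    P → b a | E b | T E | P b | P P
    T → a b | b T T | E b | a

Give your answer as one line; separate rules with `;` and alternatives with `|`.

Left recursion appears on E, P.
For E: α = {E}, β = {b, P T a, T P T}. Rewrite as E → β E' and E' → α E' | ε.
For P: α = {b, P}, β = {b a, E b, T E}. Rewrite as P → β P' and P' → α P' | ε.

E → b E' | P T a E' | T P T E'; P → b a P' | E b P' | T E P'; T → a b | b T T | E b | a; E' → E E' | ε; P' → b P' | P P' | ε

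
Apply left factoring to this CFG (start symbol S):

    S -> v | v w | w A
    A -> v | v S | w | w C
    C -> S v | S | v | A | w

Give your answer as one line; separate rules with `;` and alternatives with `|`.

S -> w A | v S'; A -> v A' | w A''; C -> v | A | w | S C'; S' -> ε | w; A' -> ε | S; A'' -> ε | C; C' -> v | ε

S has alternatives sharing prefix 'v': factor to S → v S' with S' → ε | w.
A has alternatives sharing prefix 'v': factor to A → v A' with A' → ε | S.
A has alternatives sharing prefix 'w': factor to A → w A'' with A'' → ε | C.
C has alternatives sharing prefix 'S': factor to C → S C' with C' → v | ε.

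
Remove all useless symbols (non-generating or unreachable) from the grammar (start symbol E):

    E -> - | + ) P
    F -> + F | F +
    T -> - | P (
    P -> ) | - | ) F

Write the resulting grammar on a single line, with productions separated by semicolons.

Generating nonterminals: {E, P, T}.
Reachable from E after that: {E, P}.
Removed useless symbols: {F, T} and every production mentioning them.

E -> - | + ) P; P -> ) | -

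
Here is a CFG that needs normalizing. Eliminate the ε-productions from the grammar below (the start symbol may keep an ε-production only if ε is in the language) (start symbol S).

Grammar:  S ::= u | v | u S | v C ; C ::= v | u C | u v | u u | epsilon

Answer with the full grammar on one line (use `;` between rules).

Nullable set = {C}.
ε ∉ L(G), so no ε-production is kept.
For each production, add variants omitting each subset of nullable occurrences: C → u C gives u C | u.

S ::= u | v | u S | v C; C ::= v | u C | u | u v | u u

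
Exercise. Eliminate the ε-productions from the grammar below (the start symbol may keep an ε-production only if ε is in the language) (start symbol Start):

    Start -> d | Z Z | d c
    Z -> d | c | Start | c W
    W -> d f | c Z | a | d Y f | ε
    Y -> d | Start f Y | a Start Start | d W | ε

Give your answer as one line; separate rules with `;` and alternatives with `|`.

Start -> d | Z Z | d c; Z -> d | c | Start | c W; W -> d f | c Z | a | d Y f; Y -> d | Start f Y | Start f | a Start Start | d W

Nullable set = {W, Y}.
ε ∉ L(G), so no ε-production is kept.
For each production, add variants omitting each subset of nullable occurrences: Y → Start f Y gives Start f Y | Start f.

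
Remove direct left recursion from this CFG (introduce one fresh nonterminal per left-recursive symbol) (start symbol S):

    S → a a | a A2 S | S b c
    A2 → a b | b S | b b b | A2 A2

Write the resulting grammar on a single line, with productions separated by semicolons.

Left recursion appears on S, A2.
For S: α = {b c}, β = {a a, a A2 S}. Rewrite as S → β S' and S' → α S' | ε.
For A2: α = {A2}, β = {a b, b S, b b b}. Rewrite as A2 → β A2' and A2' → α A2' | ε.

S → a a S' | a A2 S S'; A2 → a b A2' | b S A2' | b b b A2'; S' → b c S' | ε; A2' → A2 A2' | ε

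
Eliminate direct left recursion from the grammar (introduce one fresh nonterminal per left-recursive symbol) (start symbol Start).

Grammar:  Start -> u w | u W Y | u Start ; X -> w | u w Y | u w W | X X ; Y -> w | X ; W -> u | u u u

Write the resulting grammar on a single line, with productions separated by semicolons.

Directly left-recursive nonterminal: X.
For X: α = {X}, β = {w, u w Y, u w W}. Rewrite as X → β X1 and X1 → α X1 | ε.

Start -> u w | u W Y | u Start; X -> w X1 | u w Y X1 | u w W X1; Y -> w | X; W -> u | u u u; X1 -> X X1 | ε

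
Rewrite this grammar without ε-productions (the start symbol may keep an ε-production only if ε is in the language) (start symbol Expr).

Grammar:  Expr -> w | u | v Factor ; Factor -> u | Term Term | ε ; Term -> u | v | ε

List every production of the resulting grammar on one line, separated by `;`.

Nullable set = {Factor, Term}.
ε ∉ L(G), so no ε-production is kept.
Expand every rule over subsets of its nullable positions: Expr → v Factor gives v Factor | v. Factor → Term Term gives Term Term | Term.

Expr -> w | u | v Factor | v; Factor -> u | Term Term | Term; Term -> u | v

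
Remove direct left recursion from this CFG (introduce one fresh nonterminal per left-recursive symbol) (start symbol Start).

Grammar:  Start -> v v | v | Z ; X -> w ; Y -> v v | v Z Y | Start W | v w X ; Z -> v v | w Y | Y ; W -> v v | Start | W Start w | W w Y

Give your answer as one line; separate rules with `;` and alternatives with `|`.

Left recursion appears on W.
For W: α = {Start w, w Y}, β = {v v, Start}. Rewrite as W → β W1 and W1 → α W1 | ε.

Start -> v v | v | Z; X -> w; Y -> v v | v Z Y | Start W | v w X; Z -> v v | w Y | Y; W -> v v W1 | Start W1; W1 -> Start w W1 | w Y W1 | eps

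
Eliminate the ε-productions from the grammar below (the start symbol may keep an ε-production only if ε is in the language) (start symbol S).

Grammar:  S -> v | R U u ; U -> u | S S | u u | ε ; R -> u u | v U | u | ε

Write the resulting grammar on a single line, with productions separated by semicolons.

S -> v | R U u | R u | U u | u; U -> u | S S | u u; R -> u u | v U | v | u

The nullable symbols are {R, U}.
ε ∉ L(G), so no ε-production is kept.
Expand every rule over subsets of its nullable positions: S → R U u gives R U u | R u | U u | u. R → v U gives v U | v.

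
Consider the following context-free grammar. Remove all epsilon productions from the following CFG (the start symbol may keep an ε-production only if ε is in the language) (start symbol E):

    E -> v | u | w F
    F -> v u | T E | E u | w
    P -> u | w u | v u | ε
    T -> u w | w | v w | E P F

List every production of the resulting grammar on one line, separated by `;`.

E -> v | u | w F; F -> v u | T E | E u | w; P -> u | w u | v u; T -> u w | w | v w | E P F | E F

The nullable symbols are {P}.
ε ∉ L(G), so no ε-production is kept.
Add the nullable-subset variants: T → E P F gives E P F | E F.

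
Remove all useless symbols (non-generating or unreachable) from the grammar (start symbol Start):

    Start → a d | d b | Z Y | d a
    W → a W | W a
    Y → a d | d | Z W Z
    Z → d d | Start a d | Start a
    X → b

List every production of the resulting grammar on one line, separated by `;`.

Start → a d | d b | Z Y | d a; Y → a d | d; Z → d d | Start a d | Start a

Generating nonterminals: {Start, X, Y, Z}.
Reachable from Start after that: {Start, Y, Z}.
Removed useless symbols: {W, X} and every production mentioning them.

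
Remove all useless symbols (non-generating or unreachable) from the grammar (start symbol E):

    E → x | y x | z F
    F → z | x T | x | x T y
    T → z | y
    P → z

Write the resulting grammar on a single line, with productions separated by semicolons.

E → x | y x | z F; F → z | x T | x | x T y; T → z | y

Generating nonterminals: {E, F, P, T}.
Reachable from E after that: {E, F, T}.
Removed useless symbols: {P} and every production mentioning them.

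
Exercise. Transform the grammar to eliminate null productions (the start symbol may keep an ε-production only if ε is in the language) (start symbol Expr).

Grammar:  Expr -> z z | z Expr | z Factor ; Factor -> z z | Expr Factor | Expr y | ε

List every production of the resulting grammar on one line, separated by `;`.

The nullable symbols are {Factor}.
ε ∉ L(G), so no ε-production is kept.
Add the nullable-subset variants: Expr → z Factor gives z Factor | z. Factor → Expr Factor gives Expr Factor | Expr.

Expr -> z z | z Expr | z Factor | z; Factor -> z z | Expr Factor | Expr | Expr y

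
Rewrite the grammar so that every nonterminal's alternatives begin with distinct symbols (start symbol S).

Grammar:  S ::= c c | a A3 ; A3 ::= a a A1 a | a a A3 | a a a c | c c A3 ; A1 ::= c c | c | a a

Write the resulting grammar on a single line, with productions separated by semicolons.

S ::= c c | a A3; A3 ::= c c A3 | a a A3'; A1 ::= a a | c A1'; A3' ::= A1 a | A3 | a c; A1' ::= c | ε

A3 has alternatives sharing prefix 'a a': factor to A3 → a a A3' with A3' → A1 a | A3 | a c.
A1 has alternatives sharing prefix 'c': factor to A1 → c A1' with A1' → c | ε.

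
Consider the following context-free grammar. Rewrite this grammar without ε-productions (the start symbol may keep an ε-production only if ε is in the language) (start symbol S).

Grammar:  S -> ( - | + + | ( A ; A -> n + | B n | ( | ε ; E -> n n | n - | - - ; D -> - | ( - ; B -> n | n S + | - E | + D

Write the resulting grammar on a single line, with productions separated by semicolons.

S -> ( - | + + | ( A | (; A -> n + | B n | (; E -> n n | n - | - -; D -> - | ( -; B -> n | n S + | - E | + D

The nullable symbols are {A}.
ε ∉ L(G), so no ε-production is kept.
Add the nullable-subset variants: S → ( A gives ( A | (.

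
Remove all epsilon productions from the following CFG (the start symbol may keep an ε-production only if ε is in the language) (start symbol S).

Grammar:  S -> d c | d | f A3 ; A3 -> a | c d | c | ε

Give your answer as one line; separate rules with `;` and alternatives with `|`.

S -> d c | d | f A3 | f; A3 -> a | c d | c

Nullable nonterminals: {A3}.
ε ∉ L(G), so no ε-production is kept.
Expand every rule over subsets of its nullable positions: S → f A3 gives f A3 | f.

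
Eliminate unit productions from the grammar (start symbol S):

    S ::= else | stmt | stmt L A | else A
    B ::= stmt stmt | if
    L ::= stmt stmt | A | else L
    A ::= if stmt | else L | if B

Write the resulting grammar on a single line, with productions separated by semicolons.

Unit pairs: L ⇒* {A}.
Replace each nonterminal's rules with the union of the non-unit rules of every nonterminal it unit-derives.

S ::= else | stmt | stmt L A | else A; B ::= stmt stmt | if; L ::= stmt stmt | else L | if stmt | if B; A ::= if stmt | else L | if B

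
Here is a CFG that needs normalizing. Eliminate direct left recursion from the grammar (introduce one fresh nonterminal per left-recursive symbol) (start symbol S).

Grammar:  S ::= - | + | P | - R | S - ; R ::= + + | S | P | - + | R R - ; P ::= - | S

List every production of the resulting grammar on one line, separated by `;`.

Left recursion appears on S, R.
For S: α = {-}, β = {-, +, P, - R}. Rewrite as S → β S' and S' → α S' | ε.
For R: α = {R -}, β = {+ +, S, P, - +}. Rewrite as R → β R' and R' → α R' | ε.

S ::= - S' | + S' | P S' | - R S'; R ::= + + R' | S R' | P R' | - + R'; P ::= - | S; S' ::= - S' | ε; R' ::= R - R' | ε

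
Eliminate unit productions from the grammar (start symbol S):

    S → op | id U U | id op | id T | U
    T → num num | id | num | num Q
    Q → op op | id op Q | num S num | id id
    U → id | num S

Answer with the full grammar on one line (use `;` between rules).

S → id | num S | op | id U U | id op | id T; T → num num | id | num | num Q; Q → op op | id op Q | num S num | id id; U → id | num S

Unit pairs: S ⇒* {U}.
Replace each nonterminal's rules with the union of the non-unit rules of every nonterminal it unit-derives.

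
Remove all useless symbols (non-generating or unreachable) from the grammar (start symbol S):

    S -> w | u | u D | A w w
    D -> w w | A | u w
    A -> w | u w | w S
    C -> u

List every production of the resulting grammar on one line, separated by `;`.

S -> w | u | u D | A w w; D -> w w | A | u w; A -> w | u w | w S

Generating nonterminals: {A, C, D, S}.
Reachable from S after that: {A, D, S}.
Removed useless symbols: {C} and every production mentioning them.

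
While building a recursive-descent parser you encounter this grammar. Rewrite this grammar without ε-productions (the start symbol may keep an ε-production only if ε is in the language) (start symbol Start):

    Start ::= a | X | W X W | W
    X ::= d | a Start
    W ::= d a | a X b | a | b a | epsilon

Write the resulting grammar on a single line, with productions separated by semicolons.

Nullable nonterminals: {Start, W}.
ε ∈ L(G) since Start is nullable, so keep Start → ε.
Add the nullable-subset variants: Start → W X W gives W X W | W X | X W. X → a Start gives a Start | a.

Start ::= a | X | W X W | W X | X W | W | ε; X ::= d | a Start | a; W ::= d a | a X b | a | b a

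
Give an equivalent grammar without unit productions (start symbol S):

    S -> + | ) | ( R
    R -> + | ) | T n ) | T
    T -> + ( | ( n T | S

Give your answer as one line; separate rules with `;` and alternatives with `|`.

S -> + | ) | ( R; R -> + | ) | ( R | T n ) | + ( | ( n T; T -> + | ) | ( R | + ( | ( n T

Unit pairs: R ⇒* {S, T}; T ⇒* {S}.
For each unit pair (A, B), copy every non-unit production of B to A, then drop all unit productions.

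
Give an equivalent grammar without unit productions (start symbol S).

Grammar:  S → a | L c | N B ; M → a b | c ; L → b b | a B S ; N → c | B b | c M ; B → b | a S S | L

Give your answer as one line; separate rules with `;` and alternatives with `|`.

S → a | L c | N B; M → a b | c; L → b b | a B S; N → c | B b | c M; B → b b | a B S | b | a S S

Unit pairs: B ⇒* {L}.
For each unit pair (A, B), copy every non-unit production of B to A, then drop all unit productions.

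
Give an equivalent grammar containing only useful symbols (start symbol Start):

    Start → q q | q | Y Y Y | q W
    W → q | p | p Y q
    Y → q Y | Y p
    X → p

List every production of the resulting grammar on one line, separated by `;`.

Generating nonterminals: {Start, W, X}.
Reachable from Start after that: {Start, W}.
Removed useless symbols: {X, Y} and every production mentioning them.

Start → q q | q | q W; W → q | p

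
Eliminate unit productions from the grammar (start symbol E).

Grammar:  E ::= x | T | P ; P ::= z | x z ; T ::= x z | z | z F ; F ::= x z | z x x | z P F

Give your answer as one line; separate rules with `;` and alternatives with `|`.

E ::= x | z | x z | z F; P ::= z | x z; T ::= x z | z | z F; F ::= x z | z x x | z P F

Unit pairs: E ⇒* {P, T}.
For every A with A ⇒* B via unit rules, add B's non-unit alternatives to A; then delete every rule of the form X → Y.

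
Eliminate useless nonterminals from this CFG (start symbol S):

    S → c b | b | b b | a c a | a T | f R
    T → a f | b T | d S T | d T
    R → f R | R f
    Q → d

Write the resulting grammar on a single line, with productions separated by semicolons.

S → c b | b | b b | a c a | a T; T → a f | b T | d S T | d T

Generating nonterminals: {Q, S, T}.
Reachable from S after that: {S, T}.
Removed useless symbols: {Q, R} and every production mentioning them.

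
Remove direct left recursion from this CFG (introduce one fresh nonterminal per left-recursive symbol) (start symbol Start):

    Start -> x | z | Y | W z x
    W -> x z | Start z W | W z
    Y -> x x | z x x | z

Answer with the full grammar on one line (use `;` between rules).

W is directly left-recursive.
For W: α = {z}, β = {x z, Start z W}. Rewrite as W → β W1 and W1 → α W1 | ε.

Start -> x | z | Y | W z x; W -> x z W1 | Start z W W1; Y -> x x | z x x | z; W1 -> z W1 | eps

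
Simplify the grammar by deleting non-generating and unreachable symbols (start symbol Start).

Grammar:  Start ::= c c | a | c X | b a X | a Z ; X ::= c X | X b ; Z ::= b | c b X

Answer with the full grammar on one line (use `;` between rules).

Generating nonterminals: {Start, Z}.
Reachable from Start after that: {Start, Z}.
Removed useless symbols: {X} and every production mentioning them.

Start ::= c c | a | a Z; Z ::= b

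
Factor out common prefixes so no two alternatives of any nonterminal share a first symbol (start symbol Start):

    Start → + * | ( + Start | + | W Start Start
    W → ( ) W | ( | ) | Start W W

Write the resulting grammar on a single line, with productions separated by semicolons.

Start has alternatives sharing prefix '+': factor to Start → + Start1 with Start1 → * | ε.
W has alternatives sharing prefix '(': factor to W → ( W1 with W1 → ) W | ε.

Start → ( + Start | W Start Start | + Start1; W → ) | Start W W | ( W1; Start1 → * | eps; W1 → ) W | eps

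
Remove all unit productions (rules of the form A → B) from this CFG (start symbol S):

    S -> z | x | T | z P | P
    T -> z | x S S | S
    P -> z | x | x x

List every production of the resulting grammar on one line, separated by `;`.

Unit pairs: S ⇒* {P, T}; T ⇒* {P, S}.
For each unit pair (A, B), copy every non-unit production of B to A, then drop all unit productions.

S -> z | x | z P | x x | x S S; T -> z | x | z P | x x | x S S; P -> z | x | x x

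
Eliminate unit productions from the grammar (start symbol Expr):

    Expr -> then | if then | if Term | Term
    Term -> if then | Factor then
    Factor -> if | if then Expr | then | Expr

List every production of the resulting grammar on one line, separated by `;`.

Expr -> if then | Factor then | then | if Term; Term -> if then | Factor then; Factor -> if then | Factor then | if | if then Expr | then | if Term

Unit pairs: Expr ⇒* {Term}; Factor ⇒* {Expr, Term}.
For each unit pair (A, B), copy every non-unit production of B to A, then drop all unit productions.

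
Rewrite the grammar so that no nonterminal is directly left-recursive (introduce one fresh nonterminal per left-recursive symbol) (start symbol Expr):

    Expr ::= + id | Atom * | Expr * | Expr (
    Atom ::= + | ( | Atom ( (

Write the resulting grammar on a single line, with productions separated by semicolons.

Left recursion appears on Expr, Atom.
For Expr: α = {*, (}, β = {+ id, Atom *}. Rewrite as Expr → β Expr1 and Expr1 → α Expr1 | ε.
For Atom: α = {( (}, β = {+, (}. Rewrite as Atom → β Atom1 and Atom1 → α Atom1 | ε.

Expr ::= + id Expr1 | Atom * Expr1; Atom ::= + Atom1 | ( Atom1; Expr1 ::= * Expr1 | ( Expr1 | ε; Atom1 ::= ( ( Atom1 | ε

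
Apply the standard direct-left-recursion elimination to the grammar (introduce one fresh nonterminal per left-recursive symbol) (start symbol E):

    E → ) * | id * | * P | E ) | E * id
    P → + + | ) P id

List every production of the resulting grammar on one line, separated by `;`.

Left recursion appears on E.
For E: α = {), * id}, β = {) *, id *, * P}. Rewrite as E → β E' and E' → α E' | ε.

E → ) * E' | id * E' | * P E'; P → + + | ) P id; E' → ) E' | * id E' | ε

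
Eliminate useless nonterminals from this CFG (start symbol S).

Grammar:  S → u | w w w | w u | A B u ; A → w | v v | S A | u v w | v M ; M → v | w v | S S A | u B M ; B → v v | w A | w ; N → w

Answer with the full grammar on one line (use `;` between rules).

Generating nonterminals: {A, B, M, N, S}.
Reachable from S after that: {A, B, M, S}.
Removed useless symbols: {N} and every production mentioning them.

S → u | w w w | w u | A B u; A → w | v v | S A | u v w | v M; M → v | w v | S S A | u B M; B → v v | w A | w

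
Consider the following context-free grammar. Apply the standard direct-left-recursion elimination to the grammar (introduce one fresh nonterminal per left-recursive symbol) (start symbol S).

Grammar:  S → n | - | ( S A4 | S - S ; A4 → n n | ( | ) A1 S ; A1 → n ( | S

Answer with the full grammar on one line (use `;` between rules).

Directly left-recursive nonterminal: S.
For S: α = {- S}, β = {n, -, ( S A4}. Rewrite as S → β S' and S' → α S' | ε.

S → n S' | - S' | ( S A4 S'; A4 → n n | ( | ) A1 S; A1 → n ( | S; S' → - S S' | ε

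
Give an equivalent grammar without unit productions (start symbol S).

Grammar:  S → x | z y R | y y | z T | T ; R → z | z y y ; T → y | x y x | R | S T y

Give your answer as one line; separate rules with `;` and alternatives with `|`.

Unit pairs: S ⇒* {R, T}; T ⇒* {R}.
For each unit pair (A, B), copy every non-unit production of B to A, then drop all unit productions.

S → x | z y R | y y | z T | z | z y y | y | x y x | S T y; R → z | z y y; T → z | z y y | y | x y x | S T y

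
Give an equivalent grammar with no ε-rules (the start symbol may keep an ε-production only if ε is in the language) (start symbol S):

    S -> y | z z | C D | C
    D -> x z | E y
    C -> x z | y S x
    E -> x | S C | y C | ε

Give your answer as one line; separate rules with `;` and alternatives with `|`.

S -> y | z z | C D | C; D -> x z | E y | y; C -> x z | y S x; E -> x | S C | y C

The nullable symbols are {E}.
ε ∉ L(G), so no ε-production is kept.
Expand every rule over subsets of its nullable positions: D → E y gives E y | y.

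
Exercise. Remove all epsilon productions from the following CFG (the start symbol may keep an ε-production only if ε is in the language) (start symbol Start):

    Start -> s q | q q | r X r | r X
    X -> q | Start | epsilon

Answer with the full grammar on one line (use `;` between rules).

Start -> s q | q q | r X r | r r | r X | r; X -> q | Start

Nullable nonterminals: {X}.
ε ∉ L(G), so no ε-production is kept.
Expand every rule over subsets of its nullable positions: Start → r X r gives r X r | r r. Start → r X gives r X | r.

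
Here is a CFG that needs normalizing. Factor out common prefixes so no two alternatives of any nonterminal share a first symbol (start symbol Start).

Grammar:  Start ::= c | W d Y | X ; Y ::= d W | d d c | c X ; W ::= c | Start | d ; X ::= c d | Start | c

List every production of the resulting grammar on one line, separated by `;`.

Y has alternatives sharing prefix 'd': factor to Y → d Y1 with Y1 → W | d c.
X has alternatives sharing prefix 'c': factor to X → c X1 with X1 → d | ε.

Start ::= c | W d Y | X; Y ::= c X | d Y1; W ::= c | Start | d; X ::= Start | c X1; Y1 ::= W | d c; X1 ::= d | epsilon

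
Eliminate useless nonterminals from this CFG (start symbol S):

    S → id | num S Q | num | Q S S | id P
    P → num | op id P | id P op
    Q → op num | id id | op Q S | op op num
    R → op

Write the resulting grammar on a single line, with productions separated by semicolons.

S → id | num S Q | num | Q S S | id P; P → num | op id P | id P op; Q → op num | id id | op Q S | op op num

Generating nonterminals: {P, Q, R, S}.
Reachable from S after that: {P, Q, S}.
Removed useless symbols: {R} and every production mentioning them.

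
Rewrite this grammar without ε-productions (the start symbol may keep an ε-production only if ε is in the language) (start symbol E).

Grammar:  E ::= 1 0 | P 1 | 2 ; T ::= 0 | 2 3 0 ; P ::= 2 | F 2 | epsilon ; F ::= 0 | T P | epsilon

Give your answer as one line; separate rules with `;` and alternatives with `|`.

E ::= 1 0 | P 1 | 1 | 2; T ::= 0 | 2 3 0; P ::= 2 | F 2; F ::= 0 | T P | T

Nullable nonterminals: {F, P}.
ε ∉ L(G), so no ε-production is kept.
For each production, add variants omitting each subset of nullable occurrences: E → P 1 gives P 1 | 1. F → T P gives T P | T.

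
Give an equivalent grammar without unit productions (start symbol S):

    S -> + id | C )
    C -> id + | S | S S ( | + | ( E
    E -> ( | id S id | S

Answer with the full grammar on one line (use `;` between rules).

S -> + id | C ); C -> id + | S S ( | + | ( E | + id | C ); E -> ( | id S id | + id | C )

Unit pairs: C ⇒* {S}; E ⇒* {S}.
Replace each nonterminal's rules with the union of the non-unit rules of every nonterminal it unit-derives.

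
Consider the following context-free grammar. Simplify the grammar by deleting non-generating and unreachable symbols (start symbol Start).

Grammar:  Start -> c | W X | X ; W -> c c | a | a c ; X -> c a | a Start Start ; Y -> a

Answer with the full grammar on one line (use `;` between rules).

Start -> c | W X | X; W -> c c | a | a c; X -> c a | a Start Start

Generating nonterminals: {Start, W, X, Y}.
Reachable from Start after that: {Start, W, X}.
Removed useless symbols: {Y} and every production mentioning them.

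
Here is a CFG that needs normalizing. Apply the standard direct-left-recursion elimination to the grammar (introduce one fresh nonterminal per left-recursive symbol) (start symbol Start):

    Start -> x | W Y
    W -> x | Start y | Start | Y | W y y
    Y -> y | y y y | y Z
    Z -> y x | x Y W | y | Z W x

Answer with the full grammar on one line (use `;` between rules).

Start -> x | W Y; W -> x W1 | Start y W1 | Start W1 | Y W1; Y -> y | y y y | y Z; Z -> y x Z1 | x Y W Z1 | y Z1; W1 -> y y W1 | eps; Z1 -> W x Z1 | eps

Left recursion appears on W, Z.
For W: α = {y y}, β = {x, Start y, Start, Y}. Rewrite as W → β W1 and W1 → α W1 | ε.
For Z: α = {W x}, β = {y x, x Y W, y}. Rewrite as Z → β Z1 and Z1 → α Z1 | ε.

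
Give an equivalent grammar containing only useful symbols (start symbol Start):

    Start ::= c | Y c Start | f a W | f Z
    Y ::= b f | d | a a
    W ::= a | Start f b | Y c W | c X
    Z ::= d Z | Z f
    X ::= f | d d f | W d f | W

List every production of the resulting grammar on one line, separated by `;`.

Start ::= c | Y c Start | f a W; Y ::= b f | d | a a; W ::= a | Start f b | Y c W | c X; X ::= f | d d f | W d f | W

Generating nonterminals: {Start, W, X, Y}.
Reachable from Start after that: {Start, W, X, Y}.
Removed useless symbols: {Z} and every production mentioning them.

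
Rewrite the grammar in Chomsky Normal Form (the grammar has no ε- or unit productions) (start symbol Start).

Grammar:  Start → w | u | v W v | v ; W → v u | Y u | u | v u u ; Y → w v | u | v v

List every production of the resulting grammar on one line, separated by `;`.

Start → w | u | X1 Y1 | v; W → X1 X2 | Y X2 | u | X1 Y2; Y → X3 X1 | u | X1 X1; X1 → v; X2 → u; X3 → w; Y1 → W X1; Y2 → X2 X2

Introduce a nonterminal for each terminal appearing in a rule of length ≥ 2: X1 → v, X2 → u, X3 → w.
Binarize each right-hand side of length ≥ 3 by chaining fresh nonterminals (Y1, Y2, …): affected rules were Start → X1 W X1; W → X1 X2 X2.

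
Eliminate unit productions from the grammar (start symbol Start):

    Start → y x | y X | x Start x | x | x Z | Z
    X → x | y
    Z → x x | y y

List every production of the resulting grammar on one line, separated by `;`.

Unit pairs: Start ⇒* {Z}.
Replace each nonterminal's rules with the union of the non-unit rules of every nonterminal it unit-derives.

Start → x x | y y | y x | y X | x Start x | x | x Z; X → x | y; Z → x x | y y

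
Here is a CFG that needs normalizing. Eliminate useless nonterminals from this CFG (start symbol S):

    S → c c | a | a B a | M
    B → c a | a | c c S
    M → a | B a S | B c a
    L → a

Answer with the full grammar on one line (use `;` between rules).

Generating nonterminals: {B, L, M, S}.
Reachable from S after that: {B, M, S}.
Removed useless symbols: {L} and every production mentioning them.

S → c c | a | a B a | M; B → c a | a | c c S; M → a | B a S | B c a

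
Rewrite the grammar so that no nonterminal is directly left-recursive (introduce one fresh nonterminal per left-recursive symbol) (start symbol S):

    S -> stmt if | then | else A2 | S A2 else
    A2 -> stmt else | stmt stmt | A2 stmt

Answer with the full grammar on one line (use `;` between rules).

S -> stmt if S' | then S' | else A2 S'; A2 -> stmt else A2' | stmt stmt A2'; S' -> A2 else S' | ε; A2' -> stmt A2' | ε

Directly left-recursive nonterminals: S, A2.
For S: α = {A2 else}, β = {stmt if, then, else A2}. Rewrite as S → β S' and S' → α S' | ε.
For A2: α = {stmt}, β = {stmt else, stmt stmt}. Rewrite as A2 → β A2' and A2' → α A2' | ε.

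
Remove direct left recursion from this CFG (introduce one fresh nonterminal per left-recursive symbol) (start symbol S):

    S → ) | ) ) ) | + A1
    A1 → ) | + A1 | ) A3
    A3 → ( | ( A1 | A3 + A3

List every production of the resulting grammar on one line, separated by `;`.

S → ) | ) ) ) | + A1; A1 → ) | + A1 | ) A3; A3 → ( A3' | ( A1 A3'; A3' → + A3 A3' | ε

A3 is directly left-recursive.
For A3: α = {+ A3}, β = {(, ( A1}. Rewrite as A3 → β A3' and A3' → α A3' | ε.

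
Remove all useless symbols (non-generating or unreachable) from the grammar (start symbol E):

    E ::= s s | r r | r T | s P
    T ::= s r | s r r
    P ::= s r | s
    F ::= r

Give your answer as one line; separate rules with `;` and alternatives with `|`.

Generating nonterminals: {E, F, P, T}.
Reachable from E after that: {E, P, T}.
Removed useless symbols: {F} and every production mentioning them.

E ::= s s | r r | r T | s P; T ::= s r | s r r; P ::= s r | s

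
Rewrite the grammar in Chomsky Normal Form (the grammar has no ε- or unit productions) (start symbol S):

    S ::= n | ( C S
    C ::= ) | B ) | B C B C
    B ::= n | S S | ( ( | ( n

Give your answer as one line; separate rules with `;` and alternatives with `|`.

S ::= n | X1 Y1; C ::= ) | B X2 | B Y2; B ::= n | S S | X1 X1 | X1 X3; X1 ::= (; X2 ::= ); X3 ::= n; Y1 ::= C S; Y2 ::= C Y3; Y3 ::= B C

Introduce a nonterminal for each terminal appearing in a rule of length ≥ 2: X1 → (, X2 → ), X3 → n.
Binarize each right-hand side of length ≥ 3 by chaining fresh nonterminals (Y1, Y2, …): affected rules were S → X1 C S; C → B C B C.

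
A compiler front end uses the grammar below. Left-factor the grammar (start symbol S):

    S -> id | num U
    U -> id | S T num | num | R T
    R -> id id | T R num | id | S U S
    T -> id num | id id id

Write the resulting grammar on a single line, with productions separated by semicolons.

R has alternatives sharing prefix 'id': factor to R → id R' with R' → id | ε.
T has alternatives sharing prefix 'id': factor to T → id T' with T' → num | id id.

S -> id | num U; U -> id | S T num | num | R T; R -> T R num | S U S | id R'; T -> id T'; R' -> id | ε; T' -> num | id id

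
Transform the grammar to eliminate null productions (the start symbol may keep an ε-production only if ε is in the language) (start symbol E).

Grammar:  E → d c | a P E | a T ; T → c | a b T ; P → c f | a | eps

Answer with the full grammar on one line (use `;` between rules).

E → d c | a P E | a E | a T; T → c | a b T; P → c f | a

Nullable nonterminals: {P}.
ε ∉ L(G), so no ε-production is kept.
For each production, add variants omitting each subset of nullable occurrences: E → a P E gives a P E | a E.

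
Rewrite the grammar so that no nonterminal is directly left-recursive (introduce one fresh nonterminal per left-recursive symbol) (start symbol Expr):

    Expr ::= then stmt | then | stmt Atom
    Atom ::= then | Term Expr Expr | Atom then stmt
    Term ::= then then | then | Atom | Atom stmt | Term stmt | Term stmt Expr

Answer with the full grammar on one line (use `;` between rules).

Directly left-recursive nonterminals: Atom, Term.
For Atom: α = {then stmt}, β = {then, Term Expr Expr}. Rewrite as Atom → β Atom1 and Atom1 → α Atom1 | ε.
For Term: α = {stmt, stmt Expr}, β = {then then, then, Atom, Atom stmt}. Rewrite as Term → β Term1 and Term1 → α Term1 | ε.

Expr ::= then stmt | then | stmt Atom; Atom ::= then Atom1 | Term Expr Expr Atom1; Term ::= then then Term1 | then Term1 | Atom Term1 | Atom stmt Term1; Atom1 ::= then stmt Atom1 | ε; Term1 ::= stmt Term1 | stmt Expr Term1 | ε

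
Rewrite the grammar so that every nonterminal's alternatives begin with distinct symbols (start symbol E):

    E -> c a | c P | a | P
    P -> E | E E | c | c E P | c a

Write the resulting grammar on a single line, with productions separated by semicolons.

E has alternatives sharing prefix 'c': factor to E → c E' with E' → a | P.
P has alternatives sharing prefix 'c': factor to P → c P' with P' → ε | E P | a.
P has alternatives sharing prefix 'E': factor to P → E P'' with P'' → ε | E.

E -> a | P | c E'; P -> c P' | E P''; E' -> a | P; P' -> ε | E P | a; P'' -> ε | E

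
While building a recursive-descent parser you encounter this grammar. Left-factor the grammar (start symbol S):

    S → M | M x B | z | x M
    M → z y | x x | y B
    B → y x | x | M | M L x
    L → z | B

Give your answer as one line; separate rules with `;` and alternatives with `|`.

S has alternatives sharing prefix 'M': factor to S → M S' with S' → ε | x B.
B has alternatives sharing prefix 'M': factor to B → M B' with B' → ε | L x.

S → z | x M | M S'; M → z y | x x | y B; B → y x | x | M B'; L → z | B; S' → ε | x B; B' → ε | L x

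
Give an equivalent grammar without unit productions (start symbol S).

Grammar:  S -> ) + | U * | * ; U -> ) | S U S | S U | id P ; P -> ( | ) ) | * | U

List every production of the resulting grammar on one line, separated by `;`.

Unit pairs: P ⇒* {U}.
Replace each nonterminal's rules with the union of the non-unit rules of every nonterminal it unit-derives.

S -> ) + | U * | *; U -> ) | S U S | S U | id P; P -> ) | S U S | S U | id P | ( | ) ) | *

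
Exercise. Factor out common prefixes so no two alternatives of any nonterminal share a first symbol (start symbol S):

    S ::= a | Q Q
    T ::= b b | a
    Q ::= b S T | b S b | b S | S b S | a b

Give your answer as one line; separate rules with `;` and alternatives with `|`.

S ::= a | Q Q; T ::= b b | a; Q ::= S b S | a b | b S Q'; Q' ::= T | b | ε

Q has alternatives sharing prefix 'b S': factor to Q → b S Q' with Q' → T | b | ε.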